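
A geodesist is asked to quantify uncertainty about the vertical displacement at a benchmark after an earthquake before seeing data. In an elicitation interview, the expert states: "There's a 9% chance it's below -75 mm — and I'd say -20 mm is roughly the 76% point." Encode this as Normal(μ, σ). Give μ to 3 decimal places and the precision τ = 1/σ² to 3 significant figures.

The p-quantile of Normal(μ,σ) is μ + z_p·σ, with z_{0.09} = -1.341 and z_{0.76} = 0.7063.
Eliminate σ: μ = (z₂·x₁ − z₁·x₂)/(z₂ − z₁) = (0.7063·-75 − (-1.341)·-20)/2.047 = -38.977.
Then σ = (x₂ − x₁)/(z₂ − z₁) = (-20 − -75)/2.047 = 26.868.
Precision τ = 1/σ² = 1/26.87² = 0.00139.

μ = -38.977, τ = 0.00139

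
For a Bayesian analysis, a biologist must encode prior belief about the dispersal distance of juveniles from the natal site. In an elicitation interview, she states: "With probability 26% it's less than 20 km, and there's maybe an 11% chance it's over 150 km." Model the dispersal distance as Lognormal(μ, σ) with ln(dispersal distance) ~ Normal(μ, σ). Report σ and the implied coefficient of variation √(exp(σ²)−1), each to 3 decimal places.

If T ~ Lognormal(μ,σ) then ln T ~ Normal(μ,σ), so the p-quantile of ln T is μ + z_p·σ.
ln(20) = 2.996 and ln(150) = 5.011; z_{0.26} = -0.6433, z_{0.89} = 1.227.
σ = (5.011 − 2.996)/(1.227 − (-0.6433)) = 1.078.
μ = 2.996 − (-0.6433)·1.078 = 3.689.
CV = √(exp(σ²)−1) = √(exp(1.1611)−1) = 1.481.

σ ≈ 1.078, CV ≈ 1.481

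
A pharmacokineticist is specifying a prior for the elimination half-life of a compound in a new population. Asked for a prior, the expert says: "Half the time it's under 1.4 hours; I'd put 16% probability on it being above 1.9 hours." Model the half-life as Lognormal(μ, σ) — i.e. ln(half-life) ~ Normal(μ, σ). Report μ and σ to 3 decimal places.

If T ~ Lognormal(μ,σ) then ln T ~ Normal(μ,σ), so the p-quantile of ln T is μ + z_p·σ.
ln(1.4) = 0.3365 and ln(1.9) = 0.6419; z_{0.5} = 0, z_{0.84} = 0.9945.
σ = (0.6419 − 0.3365)/(0.9945 − (0)) = 0.307.
μ = 0.3365 − (0)·0.307 = 0.336.

μ ≈ 0.336, σ ≈ 0.307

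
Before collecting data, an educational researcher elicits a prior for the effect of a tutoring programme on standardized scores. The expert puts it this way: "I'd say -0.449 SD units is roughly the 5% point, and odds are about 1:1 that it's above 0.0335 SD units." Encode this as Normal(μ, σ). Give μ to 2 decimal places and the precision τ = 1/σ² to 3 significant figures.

For Normal(μ,σ), the p-quantile is μ + z_p·σ. Here z_{0.05} = -1.645, z_{0.5} = 0.
So -0.449 = μ − 1.645σ and 0.0335 = μ + 0σ.
Subtracting: σ = (0.0335 − -0.449)/(0 − (-1.645)) = 0.29.
Then μ = -0.449 − (-1.645)·0.29 = 0.03.
Precision τ = 1/σ² = 1/0.2933² = 11.6.

μ = 0.03, τ = 11.6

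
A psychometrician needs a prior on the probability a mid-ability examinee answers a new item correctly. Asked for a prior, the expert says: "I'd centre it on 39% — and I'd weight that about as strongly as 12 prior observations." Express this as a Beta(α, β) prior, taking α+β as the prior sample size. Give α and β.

Under the effective-sample-size interpretation, Beta(α, β) has prior mean α/(α+β) and prior sample size α+β.
So α+β = 12 and α/(α+β) = 0.39, giving α = 0.39·12 = 4.68 and β = 12 − 4.68 = 7.32.

α = 4.68, β = 7.32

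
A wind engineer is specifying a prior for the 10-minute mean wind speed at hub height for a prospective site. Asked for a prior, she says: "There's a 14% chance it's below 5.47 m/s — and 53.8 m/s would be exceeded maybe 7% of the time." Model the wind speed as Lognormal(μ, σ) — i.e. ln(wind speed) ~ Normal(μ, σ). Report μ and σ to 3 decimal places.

If T ~ Lognormal(μ,σ) then ln T ~ Normal(μ,σ), so the p-quantile of ln T is μ + z_p·σ.
ln(5.47) = 1.699 and ln(53.8) = 3.985; z_{0.14} = -1.08, z_{0.93} = 1.476.
σ = (3.985 − 1.699)/(1.476 − (-1.08)) = 0.894.
μ = 1.699 − (-1.08)·0.894 = 2.665.

μ ≈ 2.665, σ ≈ 0.894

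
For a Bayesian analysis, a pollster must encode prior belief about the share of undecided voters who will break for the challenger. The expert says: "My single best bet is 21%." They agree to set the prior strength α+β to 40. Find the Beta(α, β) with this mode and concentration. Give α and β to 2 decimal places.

α = 8.98, β = 31.02

For α,β > 1 the Beta mode is (α−1)/(α+β−2). With α+β = 40, the mode is (α−1)/38.
Set (α−1)/38 = 0.21 → α = 1 + 0.21·38 = 8.98.
β = 40 − α = 31.02.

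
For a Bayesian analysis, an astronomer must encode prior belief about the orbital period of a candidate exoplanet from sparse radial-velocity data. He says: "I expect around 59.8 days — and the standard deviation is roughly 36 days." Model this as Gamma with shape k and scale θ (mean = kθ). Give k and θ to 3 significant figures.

For Gamma(k, scale θ): mean = kθ, variance = kθ², so CV = 1/√k.
CV = SD/mean = 36/59.8 = 0.602, hence k = 1/CV² = 2.76.
Then θ = mean/k = 59.8/2.76 = 21.7.

k ≈ 2.76, θ ≈ 21.7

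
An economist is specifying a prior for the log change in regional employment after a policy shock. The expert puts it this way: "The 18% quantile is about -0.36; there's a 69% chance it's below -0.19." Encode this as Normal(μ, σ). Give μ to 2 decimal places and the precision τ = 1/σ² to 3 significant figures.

μ = -0.25, τ = 68.9

For Normal(μ,σ), the p-quantile is μ + z_p·σ. Here z_{0.18} = -0.9154, z_{0.69} = 0.4959.
So -0.36 = μ − 0.9154σ and -0.19 = μ + 0.4959σ.
Subtracting: σ = (-0.19 − -0.36)/(0.4959 − (-0.9154)) = 0.12.
Then μ = -0.36 − (-0.9154)·0.12 = -0.25.
Precision τ = 1/σ² = 1/0.1205² = 68.9.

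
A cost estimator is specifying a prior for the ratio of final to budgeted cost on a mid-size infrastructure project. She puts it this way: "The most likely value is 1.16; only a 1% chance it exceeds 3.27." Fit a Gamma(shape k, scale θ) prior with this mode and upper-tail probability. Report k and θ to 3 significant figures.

Gamma(k,θ) with k>1 has mode (k−1)θ, so θ = 1.16/(k−1).
Need P(X < 3.27) = 0.99 with θ tied to k this way. Start at k = 2, θ = 1.16: P(X<3.27) ≈ 0.772.
Too low — raise k to concentrate. Iterating converges to k ≈ 5.25.
Then θ = 1.16/(5.25−1) ≈ 0.273.

k ≈ 5.25, θ ≈ 0.273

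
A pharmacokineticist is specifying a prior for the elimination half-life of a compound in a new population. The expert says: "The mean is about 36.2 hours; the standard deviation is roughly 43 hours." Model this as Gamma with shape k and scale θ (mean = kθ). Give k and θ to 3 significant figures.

For Gamma(k, scale θ): mean = kθ, variance = kθ², so CV = 1/√k.
CV = SD/mean = 43/36.2 = 1.188, hence k = 1/CV² = 0.709.
Then θ = mean/k = 36.2/0.709 = 51.1.

k ≈ 0.709, θ ≈ 51.1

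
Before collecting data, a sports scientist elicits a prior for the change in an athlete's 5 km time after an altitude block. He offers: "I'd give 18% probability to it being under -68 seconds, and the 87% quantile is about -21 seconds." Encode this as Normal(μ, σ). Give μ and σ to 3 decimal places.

For Normal(μ,σ), the p-quantile is μ + z_p·σ. Here z_{0.18} = -0.9154, z_{0.87} = 1.126.
So -68 = μ − 0.9154σ and -21 = μ + 1.126σ.
Subtracting: σ = (-21 − -68)/(1.126 − (-0.9154)) = 23.019.
Then μ = -68 − (-0.9154)·23.019 = -46.929.

μ = -46.929, σ = 23.019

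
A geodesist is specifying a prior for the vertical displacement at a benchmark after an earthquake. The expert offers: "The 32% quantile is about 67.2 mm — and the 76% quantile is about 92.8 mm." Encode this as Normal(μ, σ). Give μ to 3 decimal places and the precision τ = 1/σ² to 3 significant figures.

μ = 77.399, τ = 0.0021

The p-quantile of Normal(μ,σ) is μ + z_p·σ, with z_{0.32} = -0.4677 and z_{0.76} = 0.7063.
Eliminate σ: μ = (z₂·x₁ − z₁·x₂)/(z₂ − z₁) = (0.7063·67.2 − (-0.4677)·92.8)/1.174 = 77.399.
Then σ = (x₂ − x₁)/(z₂ − z₁) = (92.8 − 67.2)/1.174 = 21.806.
Precision τ = 1/σ² = 1/21.81² = 0.0021.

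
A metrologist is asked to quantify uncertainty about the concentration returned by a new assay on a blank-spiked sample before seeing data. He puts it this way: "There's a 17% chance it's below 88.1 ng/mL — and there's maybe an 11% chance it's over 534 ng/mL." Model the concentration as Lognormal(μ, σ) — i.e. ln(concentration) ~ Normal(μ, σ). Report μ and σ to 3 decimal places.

μ ≈ 5.267, σ ≈ 0.826

If T ~ Lognormal(μ,σ) then ln T ~ Normal(μ,σ), so the p-quantile of ln T is μ + z_p·σ.
ln(88.1) = 4.478 and ln(534) = 6.28; z_{0.17} = -0.9542, z_{0.89} = 1.227.
σ = (6.28 − 4.478)/(1.227 − (-0.9542)) = 0.826.
μ = 4.478 − (-0.9542)·0.826 = 5.267.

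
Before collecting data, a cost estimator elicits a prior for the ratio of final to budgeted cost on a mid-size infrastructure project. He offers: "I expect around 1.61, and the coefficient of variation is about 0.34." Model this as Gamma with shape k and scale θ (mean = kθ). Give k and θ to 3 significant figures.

For Gamma(k, scale θ): mean = kθ, variance = kθ², so CV = 1/√k.
CV = 0.34, hence k = 1/CV² = 8.65.
Then θ = mean/k = 1.61/8.65 = 0.186.

k ≈ 8.65, θ ≈ 0.186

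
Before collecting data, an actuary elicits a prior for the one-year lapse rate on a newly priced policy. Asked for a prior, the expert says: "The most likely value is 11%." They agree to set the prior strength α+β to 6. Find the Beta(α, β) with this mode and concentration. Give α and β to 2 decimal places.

α = 1.44, β = 4.56

For α,β > 1 the Beta mode is (α−1)/(α+β−2). With α+β = 6, the mode is (α−1)/4.
Set (α−1)/4 = 0.11 → α = 1 + 0.11·4 = 1.44.
β = 6 − α = 4.56.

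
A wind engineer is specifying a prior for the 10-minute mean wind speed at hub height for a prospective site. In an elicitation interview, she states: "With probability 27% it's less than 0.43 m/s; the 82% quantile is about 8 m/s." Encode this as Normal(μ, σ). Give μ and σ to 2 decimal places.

The p-quantile of Normal(μ,σ) is μ + z_p·σ, with z_{0.27} = -0.6128 and z_{0.82} = 0.9154.
Eliminate σ: μ = (z₂·x₁ − z₁·x₂)/(z₂ − z₁) = (0.9154·0.43 − (-0.6128)·8)/1.528 = 3.47.
Then σ = (x₂ − x₁)/(z₂ − z₁) = (8 − 0.43)/1.528 = 4.95.

μ = 3.47, σ = 4.95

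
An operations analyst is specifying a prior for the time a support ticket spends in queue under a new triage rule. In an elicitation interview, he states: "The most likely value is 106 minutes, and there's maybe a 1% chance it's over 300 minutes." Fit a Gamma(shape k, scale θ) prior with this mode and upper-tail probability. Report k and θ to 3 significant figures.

k ≈ 5.22, θ ≈ 25.1

Gamma(k,θ) with k>1 has mode (k−1)θ, so θ = 106/(k−1).
Need P(X < 300) = 0.99 with θ tied to k this way. Start at k = 2, θ = 106: P(X<300) ≈ 0.774.
Too low — raise k to concentrate. Iterating converges to k ≈ 5.22.
Then θ = 106/(5.22−1) ≈ 25.1.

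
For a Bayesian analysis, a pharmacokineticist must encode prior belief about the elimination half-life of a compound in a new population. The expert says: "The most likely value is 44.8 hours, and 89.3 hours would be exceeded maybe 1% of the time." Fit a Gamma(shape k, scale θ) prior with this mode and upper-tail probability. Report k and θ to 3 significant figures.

k ≈ 11.3, θ ≈ 4.34

Gamma(k,θ) with k>1 has mode (k−1)θ, so θ = 44.8/(k−1).
Need P(X < 89.3) = 0.99 with θ tied to k this way. Start at k = 2, θ = 44.8: P(X<89.3) ≈ 0.592.
Too low — raise k to concentrate. Iterating converges to k ≈ 11.3.
Then θ = 44.8/(11.3−1) ≈ 4.34.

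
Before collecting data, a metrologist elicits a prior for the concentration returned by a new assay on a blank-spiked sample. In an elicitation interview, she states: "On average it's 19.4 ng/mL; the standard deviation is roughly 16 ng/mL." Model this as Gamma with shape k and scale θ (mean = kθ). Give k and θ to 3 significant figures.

k ≈ 1.47, θ ≈ 13.2

For Gamma(k, scale θ): mean = kθ, variance = kθ², so CV = 1/√k.
CV = SD/mean = 16/19.4 = 0.8247, hence k = 1/CV² = 1.47.
Then θ = mean/k = 19.4/1.47 = 13.2.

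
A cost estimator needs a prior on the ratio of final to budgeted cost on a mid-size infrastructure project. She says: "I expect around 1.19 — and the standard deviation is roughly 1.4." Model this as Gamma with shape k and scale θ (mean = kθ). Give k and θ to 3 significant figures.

For Gamma(k, scale θ): mean = kθ, variance = kθ², so CV = 1/√k.
CV = SD/mean = 1.4/1.19 = 1.176, hence k = 1/CV² = 0.722.
Then θ = mean/k = 1.19/0.722 = 1.65.

k ≈ 0.722, θ ≈ 1.65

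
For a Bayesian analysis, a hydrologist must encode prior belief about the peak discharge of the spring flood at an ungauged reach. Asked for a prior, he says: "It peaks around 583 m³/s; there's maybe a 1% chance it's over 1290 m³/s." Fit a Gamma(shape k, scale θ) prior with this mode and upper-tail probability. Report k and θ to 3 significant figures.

k ≈ 8.63, θ ≈ 76.4

Gamma(k,θ) with k>1 has mode (k−1)θ, so θ = 583/(k−1).
Need P(X < 1290) = 0.99 with θ tied to k this way. Start at k = 2, θ = 583: P(X<1290) ≈ 0.649.
Too low — raise k to concentrate. Iterating converges to k ≈ 8.63.
Then θ = 583/(8.63−1) ≈ 76.4.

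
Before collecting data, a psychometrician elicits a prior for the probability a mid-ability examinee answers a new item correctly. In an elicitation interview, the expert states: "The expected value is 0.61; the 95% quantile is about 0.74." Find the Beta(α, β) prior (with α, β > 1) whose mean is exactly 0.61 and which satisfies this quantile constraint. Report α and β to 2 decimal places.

With mean 0.61 fixed, write α = 0.61s, β = 0.39s where s = α+β.
Need P(θ < 0.74) = 0.95 under Beta(0.61s, 0.39s). Normal approximation: (q−m)/√(m(1−m)/s) ≈ z_{0.95} = 1.64, so s ≈ 0.61·0.39·(1.64)²/(0.74−0.61)² = 38.1.
At s = 38.1: P(θ<0.74) ≈ 0.957. Adjusting to match 0.95 gives s ≈ 35.13.
So α = 0.61·35.13 ≈ 21.43, β = 0.39·35.13 ≈ 13.70.

α ≈ 21.43, β ≈ 13.70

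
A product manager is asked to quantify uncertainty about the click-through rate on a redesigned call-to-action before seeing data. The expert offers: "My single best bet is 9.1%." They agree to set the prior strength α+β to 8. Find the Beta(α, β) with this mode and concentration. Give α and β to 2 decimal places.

For α,β > 1 the Beta mode is (α−1)/(α+β−2). With α+β = 8, the mode is (α−1)/6.
Set (α−1)/6 = 0.091 → α = 1 + 0.091·6 = 1.55.
β = 8 − α = 6.45.

α = 1.55, β = 6.45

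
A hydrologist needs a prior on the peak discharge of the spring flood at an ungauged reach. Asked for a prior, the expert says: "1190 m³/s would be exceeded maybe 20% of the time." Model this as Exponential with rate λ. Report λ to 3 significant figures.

P(T > 1190.0) = e^(−λ·1190.0) = 0.2, so λ = −ln(0.2)/1190.0 = 0.00135.

λ ≈ 0.00135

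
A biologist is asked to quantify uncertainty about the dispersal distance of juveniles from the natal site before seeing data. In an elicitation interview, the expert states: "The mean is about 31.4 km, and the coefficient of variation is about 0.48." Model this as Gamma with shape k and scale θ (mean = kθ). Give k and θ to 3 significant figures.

For Gamma(k, scale θ): mean = kθ, variance = kθ², so CV = 1/√k.
CV = 0.48, hence k = 1/CV² = 4.34.
Then θ = mean/k = 31.4/4.34 = 7.23.

k ≈ 4.34, θ ≈ 7.23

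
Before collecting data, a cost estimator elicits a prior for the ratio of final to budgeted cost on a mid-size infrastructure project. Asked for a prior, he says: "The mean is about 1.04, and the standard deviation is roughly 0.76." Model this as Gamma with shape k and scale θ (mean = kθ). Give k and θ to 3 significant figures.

k ≈ 1.87, θ ≈ 0.555

For Gamma(k, scale θ): mean = kθ, variance = kθ², so CV = 1/√k.
CV = SD/mean = 0.76/1.04 = 0.7308, hence k = 1/CV² = 1.87.
Then θ = mean/k = 1.04/1.87 = 0.555.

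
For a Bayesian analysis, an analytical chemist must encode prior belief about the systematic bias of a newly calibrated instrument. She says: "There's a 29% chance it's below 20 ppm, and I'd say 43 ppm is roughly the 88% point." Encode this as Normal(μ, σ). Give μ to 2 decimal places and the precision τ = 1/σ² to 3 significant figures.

The p-quantile of Normal(μ,σ) is μ + z_p·σ, with z_{0.29} = -0.5534 and z_{0.88} = 1.175.
Eliminate σ: μ = (z₂·x₁ − z₁·x₂)/(z₂ − z₁) = (1.175·20 − (-0.5534)·43)/1.728 = 27.36.
Then σ = (x₂ − x₁)/(z₂ − z₁) = (43 − 20)/1.728 = 13.31.
Precision τ = 1/σ² = 1/13.31² = 0.00565.

μ = 27.36, τ = 0.00565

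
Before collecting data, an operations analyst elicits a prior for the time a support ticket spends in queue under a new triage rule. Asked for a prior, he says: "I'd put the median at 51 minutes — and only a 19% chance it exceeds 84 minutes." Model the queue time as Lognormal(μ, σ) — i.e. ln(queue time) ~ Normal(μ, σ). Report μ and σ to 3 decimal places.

If T ~ Lognormal(μ,σ) then ln T ~ Normal(μ,σ), so the p-quantile of ln T is μ + z_p·σ.
ln(51) = 3.932 and ln(84) = 4.431; z_{0.5} = 0, z_{0.81} = 0.8779.
σ = (4.431 − 3.932)/(0.8779 − (0)) = 0.568.
μ = 3.932 − (0)·0.568 = 3.932.

μ ≈ 3.932, σ ≈ 0.568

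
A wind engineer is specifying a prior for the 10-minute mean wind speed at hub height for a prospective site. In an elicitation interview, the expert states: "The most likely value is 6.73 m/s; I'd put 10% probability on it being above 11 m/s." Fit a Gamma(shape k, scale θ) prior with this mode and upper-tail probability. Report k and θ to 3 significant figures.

Gamma(k,θ) with k>1 has mode (k−1)θ, so θ = 6.73/(k−1).
Need P(X < 11) = 0.9 with θ tied to k this way. Start at k = 2, θ = 6.73: P(X<11) ≈ 0.486.
Too low — raise k to concentrate. Iterating converges to k ≈ 8.81.
Then θ = 6.73/(8.81−1) ≈ 0.862.

k ≈ 8.81, θ ≈ 0.862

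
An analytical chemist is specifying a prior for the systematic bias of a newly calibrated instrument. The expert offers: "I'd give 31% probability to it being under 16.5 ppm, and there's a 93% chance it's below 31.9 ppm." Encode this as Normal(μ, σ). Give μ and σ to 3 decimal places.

The p-quantile of Normal(μ,σ) is μ + z_p·σ, with z_{0.31} = -0.4959 and z_{0.93} = 1.476.
Eliminate σ: μ = (z₂·x₁ − z₁·x₂)/(z₂ − z₁) = (1.476·16.5 − (-0.4959)·31.9)/1.972 = 20.373.
Then σ = (x₂ − x₁)/(z₂ − z₁) = (31.9 − 16.5)/1.972 = 7.811.

μ = 20.373, σ = 7.811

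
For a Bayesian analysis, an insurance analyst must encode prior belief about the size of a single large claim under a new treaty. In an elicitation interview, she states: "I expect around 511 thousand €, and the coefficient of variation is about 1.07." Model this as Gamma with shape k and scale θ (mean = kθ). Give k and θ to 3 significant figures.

For Gamma(k, scale θ): mean = kθ, variance = kθ², so CV = 1/√k.
CV = 1.07, hence k = 1/CV² = 0.873.
Then θ = mean/k = 511/0.873 = 585.

k ≈ 0.873, θ ≈ 585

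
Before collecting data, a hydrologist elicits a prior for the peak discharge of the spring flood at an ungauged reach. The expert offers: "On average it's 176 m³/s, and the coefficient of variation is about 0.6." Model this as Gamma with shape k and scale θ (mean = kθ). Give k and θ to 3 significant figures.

k ≈ 2.78, θ ≈ 63.4

For Gamma(k, scale θ): mean = kθ, variance = kθ², so CV = 1/√k.
CV = 0.6, hence k = 1/CV² = 2.78.
Then θ = mean/k = 176/2.78 = 63.4.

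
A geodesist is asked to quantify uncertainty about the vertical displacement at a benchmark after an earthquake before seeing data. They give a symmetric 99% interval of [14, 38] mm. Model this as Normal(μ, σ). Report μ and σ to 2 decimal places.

A symmetric 99% interval runs μ ± z·σ with z = 2.576.
Half-width = 12, so σ = 12/2.576 = 4.66.
μ is the interval midpoint, 26.00.

μ = 26.00, σ = 4.66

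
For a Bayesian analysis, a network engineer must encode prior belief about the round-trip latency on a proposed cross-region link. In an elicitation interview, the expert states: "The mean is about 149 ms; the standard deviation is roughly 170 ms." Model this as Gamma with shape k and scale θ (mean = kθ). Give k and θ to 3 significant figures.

For Gamma(k, scale θ): mean = kθ, variance = kθ², so CV = 1/√k.
CV = SD/mean = 170/149 = 1.141, hence k = 1/CV² = 0.768.
Then θ = mean/k = 149/0.768 = 194.

k ≈ 0.768, θ ≈ 194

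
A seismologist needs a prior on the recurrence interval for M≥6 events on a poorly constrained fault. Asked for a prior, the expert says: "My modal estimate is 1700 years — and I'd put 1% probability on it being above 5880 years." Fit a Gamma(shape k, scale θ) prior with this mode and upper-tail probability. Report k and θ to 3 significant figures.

k ≈ 3.82, θ ≈ 602

Gamma(k,θ) with k>1 has mode (k−1)θ, so θ = 1700/(k−1).
Need P(X < 5880) = 0.99 with θ tied to k this way. Start at k = 2, θ = 1700: P(X<5880) ≈ 0.860.
Too low — raise k to concentrate. Iterating converges to k ≈ 3.82.
Then θ = 1700/(3.82−1) ≈ 602.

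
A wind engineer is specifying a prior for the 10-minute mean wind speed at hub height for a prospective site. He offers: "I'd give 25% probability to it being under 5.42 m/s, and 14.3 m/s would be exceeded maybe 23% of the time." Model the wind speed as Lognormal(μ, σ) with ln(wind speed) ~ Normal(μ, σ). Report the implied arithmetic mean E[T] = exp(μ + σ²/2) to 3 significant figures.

E[T] ≈ 10.9 m/s

If T ~ Lognormal(μ,σ) then ln T ~ Normal(μ,σ), so the p-quantile of ln T is μ + z_p·σ.
ln(5.42) = 1.69 and ln(14.3) = 2.66; z_{0.25} = -0.6745, z_{0.77} = 0.7388.
σ = (2.66 − 1.69)/(0.7388 − (-0.6745)) = 0.686.
μ = 1.69 − (-0.6745)·0.686 = 2.153.
E[T] = exp(μ + σ²/2) = exp(2.153 + 0.2356) = 10.9 m/s.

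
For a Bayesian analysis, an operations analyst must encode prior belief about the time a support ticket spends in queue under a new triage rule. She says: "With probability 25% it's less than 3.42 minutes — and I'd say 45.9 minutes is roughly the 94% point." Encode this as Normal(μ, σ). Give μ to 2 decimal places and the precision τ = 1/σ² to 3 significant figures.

μ = 16.27, τ = 0.00275

For Normal(μ,σ), the p-quantile is μ + z_p·σ. Here z_{0.25} = -0.6745, z_{0.94} = 1.555.
So 3.42 = μ − 0.6745σ and 45.9 = μ + 1.555σ.
Subtracting: σ = (45.9 − 3.42)/(1.555 − (-0.6745)) = 19.06.
Then μ = 3.42 − (-0.6745)·19.06 = 16.27.
Precision τ = 1/σ² = 1/19.06² = 0.00275.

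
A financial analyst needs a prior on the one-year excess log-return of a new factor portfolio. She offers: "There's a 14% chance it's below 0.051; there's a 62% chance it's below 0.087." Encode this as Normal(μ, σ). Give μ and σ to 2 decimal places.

The p-quantile of Normal(μ,σ) is μ + z_p·σ, with z_{0.14} = -1.08 and z_{0.62} = 0.3055.
Eliminate σ: μ = (z₂·x₁ − z₁·x₂)/(z₂ − z₁) = (0.3055·0.051 − (-1.08)·0.087)/1.386 = 0.08.
Then σ = (x₂ − x₁)/(z₂ − z₁) = (0.087 − 0.051)/1.386 = 0.03.

μ = 0.08, σ = 0.03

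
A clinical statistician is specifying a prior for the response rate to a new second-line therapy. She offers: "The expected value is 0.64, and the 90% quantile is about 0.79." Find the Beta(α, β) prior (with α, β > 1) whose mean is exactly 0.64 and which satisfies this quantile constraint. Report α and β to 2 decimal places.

With mean 0.64 fixed, write α = 0.64s, β = 0.36s where s = α+β.
Need P(θ < 0.79) = 0.9 under Beta(0.64s, 0.36s). Normal approximation: (q−m)/√(m(1−m)/s) ≈ z_{0.9} = 1.28, so s ≈ 0.64·0.36·(1.28)²/(0.79−0.64)² = 16.8.
At s = 16.8: P(θ<0.79) ≈ 0.910. Adjusting to match 0.9 gives s ≈ 15.45.
So α = 0.64·15.45 ≈ 9.89, β = 0.36·15.45 ≈ 5.56.

α ≈ 9.89, β ≈ 5.56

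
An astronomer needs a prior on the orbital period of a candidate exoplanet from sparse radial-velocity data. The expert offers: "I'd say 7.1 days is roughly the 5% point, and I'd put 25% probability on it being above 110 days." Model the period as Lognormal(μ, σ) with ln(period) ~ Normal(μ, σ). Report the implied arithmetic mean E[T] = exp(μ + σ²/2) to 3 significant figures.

If T ~ Lognormal(μ,σ) then ln T ~ Normal(μ,σ), so the p-quantile of ln T is μ + z_p·σ.
ln(7.1) = 1.96 and ln(110) = 4.7; z_{0.05} = -1.645, z_{0.75} = 0.6745.
σ = (4.7 − 1.96)/(0.6745 − (-1.645)) = 1.182.
μ = 1.96 − (-1.645)·1.182 = 3.904.
E[T] = exp(μ + σ²/2) = exp(3.904 + 0.6980) = 99.6 days.

E[T] ≈ 99.6 days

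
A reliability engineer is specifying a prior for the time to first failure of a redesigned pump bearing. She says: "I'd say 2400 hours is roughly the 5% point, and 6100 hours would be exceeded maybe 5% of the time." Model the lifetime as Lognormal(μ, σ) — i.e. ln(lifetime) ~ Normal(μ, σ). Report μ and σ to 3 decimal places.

If T ~ Lognormal(μ,σ) then ln T ~ Normal(μ,σ), so the p-quantile of ln T is μ + z_p·σ.
ln(2400) = 7.783 and ln(6100) = 8.716; z_{0.05} = -1.645, z_{0.95} = 1.645.
σ = (8.716 − 7.783)/(1.645 − (-1.645)) = 0.284.
μ = 7.783 − (-1.645)·0.284 = 8.250.

μ ≈ 8.250, σ ≈ 0.284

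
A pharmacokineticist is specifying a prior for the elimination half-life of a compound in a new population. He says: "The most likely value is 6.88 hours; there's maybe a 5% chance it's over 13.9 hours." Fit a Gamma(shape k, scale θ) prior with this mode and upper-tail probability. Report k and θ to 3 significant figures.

k ≈ 6.6, θ ≈ 1.23

Gamma(k,θ) with k>1 has mode (k−1)θ, so θ = 6.88/(k−1).
Need P(X < 13.9) = 0.95 with θ tied to k this way. Start at k = 2, θ = 6.88: P(X<13.9) ≈ 0.599.
Too low — raise k to concentrate. Iterating converges to k ≈ 6.6.
Then θ = 6.88/(6.6−1) ≈ 1.23.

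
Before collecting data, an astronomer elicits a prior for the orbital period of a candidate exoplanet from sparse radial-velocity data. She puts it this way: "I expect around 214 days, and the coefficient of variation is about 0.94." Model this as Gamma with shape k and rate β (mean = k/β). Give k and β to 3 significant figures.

k ≈ 1.13, β ≈ 0.00529

For Gamma(k, rate β): mean = k/β, variance = k/β², so CV = 1/√k.
CV = 0.94, hence k = 1/CV² = 1.13.
Then β = k/mean = 1.13/214 = 0.00529.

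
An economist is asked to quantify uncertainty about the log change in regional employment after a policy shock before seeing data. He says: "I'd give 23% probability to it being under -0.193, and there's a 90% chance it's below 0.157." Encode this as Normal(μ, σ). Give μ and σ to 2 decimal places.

μ = -0.07, σ = 0.17

For Normal(μ,σ), the p-quantile is μ + z_p·σ. Here z_{0.23} = -0.7388, z_{0.9} = 1.282.
So -0.193 = μ − 0.7388σ and 0.157 = μ + 1.282σ.
Subtracting: σ = (0.157 − -0.193)/(1.282 − (-0.7388)) = 0.17.
Then μ = -0.193 − (-0.7388)·0.17 = -0.07.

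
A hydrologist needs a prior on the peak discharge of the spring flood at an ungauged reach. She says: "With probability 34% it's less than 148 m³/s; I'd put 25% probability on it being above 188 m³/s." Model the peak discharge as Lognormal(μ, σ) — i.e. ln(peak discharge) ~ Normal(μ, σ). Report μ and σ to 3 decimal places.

μ ≈ 5.088, σ ≈ 0.220

If T ~ Lognormal(μ,σ) then ln T ~ Normal(μ,σ), so the p-quantile of ln T is μ + z_p·σ.
ln(148) = 4.997 and ln(188) = 5.236; z_{0.34} = -0.4125, z_{0.75} = 0.6745.
σ = (5.236 − 4.997)/(0.6745 − (-0.4125)) = 0.220.
μ = 4.997 − (-0.4125)·0.220 = 5.088.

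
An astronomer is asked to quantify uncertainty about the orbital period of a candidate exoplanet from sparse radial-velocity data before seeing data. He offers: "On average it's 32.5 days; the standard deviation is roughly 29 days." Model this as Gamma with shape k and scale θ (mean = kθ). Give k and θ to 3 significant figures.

k ≈ 1.26, θ ≈ 25.9

For Gamma(k, scale θ): mean = kθ, variance = kθ², so CV = 1/√k.
CV = SD/mean = 29/32.5 = 0.8923, hence k = 1/CV² = 1.26.
Then θ = mean/k = 32.5/1.26 = 25.9.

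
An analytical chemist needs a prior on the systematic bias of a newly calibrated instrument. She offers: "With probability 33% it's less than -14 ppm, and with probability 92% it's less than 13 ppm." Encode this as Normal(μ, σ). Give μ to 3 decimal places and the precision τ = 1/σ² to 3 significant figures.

The p-quantile of Normal(μ,σ) is μ + z_p·σ, with z_{0.33} = -0.4399 and z_{0.92} = 1.405.
Eliminate σ: μ = (z₂·x₁ − z₁·x₂)/(z₂ − z₁) = (1.405·-14 − (-0.4399)·13)/1.845 = -7.562.
Then σ = (x₂ − x₁)/(z₂ − z₁) = (13 − -14)/1.845 = 14.634.
Precision τ = 1/σ² = 1/14.63² = 0.00467.

μ = -7.562, τ = 0.00467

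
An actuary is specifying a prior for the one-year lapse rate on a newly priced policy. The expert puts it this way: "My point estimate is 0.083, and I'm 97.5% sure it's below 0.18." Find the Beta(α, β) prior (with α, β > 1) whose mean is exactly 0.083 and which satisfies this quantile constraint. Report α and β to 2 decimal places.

α ≈ 3.62, β ≈ 40.00

With mean 0.083 fixed, write α = 0.083s, β = 0.917s where s = α+β.
Need P(θ < 0.18) = 0.975 under Beta(0.083s, 0.917s). Normal approximation: (q−m)/√(m(1−m)/s) ≈ z_{0.975} = 1.96, so s ≈ 0.083·0.917·(1.96)²/(0.18−0.083)² = 31.1.
At s = 31.1: P(θ<0.18) ≈ 0.955. Adjusting to match 0.975 gives s ≈ 43.62.
So α = 0.083·43.62 ≈ 3.62, β = 0.917·43.62 ≈ 40.00.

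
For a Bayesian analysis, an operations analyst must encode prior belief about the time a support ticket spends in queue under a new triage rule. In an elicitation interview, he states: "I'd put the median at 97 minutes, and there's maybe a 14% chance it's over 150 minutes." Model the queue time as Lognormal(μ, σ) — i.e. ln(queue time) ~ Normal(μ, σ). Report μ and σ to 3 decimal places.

μ ≈ 4.575, σ ≈ 0.404

If T ~ Lognormal(μ,σ) then ln T ~ Normal(μ,σ), so the p-quantile of ln T is μ + z_p·σ.
ln(97) = 4.575 and ln(150) = 5.011; z_{0.5} = 0, z_{0.86} = 1.08.
σ = (5.011 − 4.575)/(1.08 − (0)) = 0.404.
μ = 4.575 − (0)·0.404 = 4.575.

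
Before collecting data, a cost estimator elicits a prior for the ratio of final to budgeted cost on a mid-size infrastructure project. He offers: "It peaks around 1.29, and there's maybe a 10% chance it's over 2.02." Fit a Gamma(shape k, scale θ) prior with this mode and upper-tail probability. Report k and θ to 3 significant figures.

k ≈ 10.3, θ ≈ 0.139

Gamma(k,θ) with k>1 has mode (k−1)θ, so θ = 1.29/(k−1).
Need P(X < 2.02) = 0.9 with θ tied to k this way. Start at k = 2, θ = 1.29: P(X<2.02) ≈ 0.464.
Too low — raise k to concentrate. Iterating converges to k ≈ 10.3.
Then θ = 1.29/(10.3−1) ≈ 0.139.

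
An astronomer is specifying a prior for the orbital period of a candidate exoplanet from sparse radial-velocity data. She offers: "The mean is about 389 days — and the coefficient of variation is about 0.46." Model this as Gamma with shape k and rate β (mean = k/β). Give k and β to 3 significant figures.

For Gamma(k, rate β): mean = k/β, variance = k/β², so CV = 1/√k.
CV = 0.46, hence k = 1/CV² = 4.73.
Then β = k/mean = 4.73/389 = 0.0121.

k ≈ 4.73, β ≈ 0.0121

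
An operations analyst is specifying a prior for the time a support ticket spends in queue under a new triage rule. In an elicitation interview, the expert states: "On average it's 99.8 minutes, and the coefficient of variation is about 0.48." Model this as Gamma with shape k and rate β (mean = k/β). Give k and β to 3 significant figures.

k ≈ 4.34, β ≈ 0.0435

For Gamma(k, rate β): mean = k/β, variance = k/β², so CV = 1/√k.
CV = 0.48, hence k = 1/CV² = 4.34.
Then β = k/mean = 4.34/99.8 = 0.0435.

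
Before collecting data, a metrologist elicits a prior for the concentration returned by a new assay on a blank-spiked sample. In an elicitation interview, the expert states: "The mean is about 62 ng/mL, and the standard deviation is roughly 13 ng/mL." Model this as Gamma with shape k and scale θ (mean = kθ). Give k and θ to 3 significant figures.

k ≈ 22.7, θ ≈ 2.73

For Gamma(k, scale θ): mean = kθ, variance = kθ², so CV = 1/√k.
CV = SD/mean = 13/62 = 0.2097, hence k = 1/CV² = 22.7.
Then θ = mean/k = 62/22.7 = 2.73.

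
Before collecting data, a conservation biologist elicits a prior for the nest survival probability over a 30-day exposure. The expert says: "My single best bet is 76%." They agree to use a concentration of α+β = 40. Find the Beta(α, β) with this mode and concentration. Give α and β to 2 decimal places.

For α,β > 1 the Beta mode is (α−1)/(α+β−2). With α+β = 40, the mode is (α−1)/38.
Set (α−1)/38 = 0.76 → α = 1 + 0.76·38 = 29.88.
β = 40 − α = 10.12.

α = 29.88, β = 10.12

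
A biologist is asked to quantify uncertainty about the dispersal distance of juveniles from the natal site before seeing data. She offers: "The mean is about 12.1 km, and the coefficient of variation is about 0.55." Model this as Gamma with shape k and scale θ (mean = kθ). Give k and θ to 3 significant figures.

For Gamma(k, scale θ): mean = kθ, variance = kθ², so CV = 1/√k.
CV = 0.55, hence k = 1/CV² = 3.31.
Then θ = mean/k = 12.1/3.31 = 3.66.

k ≈ 3.31, θ ≈ 3.66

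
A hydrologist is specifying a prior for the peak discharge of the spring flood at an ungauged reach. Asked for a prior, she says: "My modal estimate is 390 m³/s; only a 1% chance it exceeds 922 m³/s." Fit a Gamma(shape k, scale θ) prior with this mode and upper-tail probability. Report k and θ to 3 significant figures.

Gamma(k,θ) with k>1 has mode (k−1)θ, so θ = 390/(k−1).
Need P(X < 922) = 0.99 with θ tied to k this way. Start at k = 2, θ = 390: P(X<922) ≈ 0.684.
Too low — raise k to concentrate. Iterating converges to k ≈ 7.42.
Then θ = 390/(7.42−1) ≈ 60.8.

k ≈ 7.42, θ ≈ 60.8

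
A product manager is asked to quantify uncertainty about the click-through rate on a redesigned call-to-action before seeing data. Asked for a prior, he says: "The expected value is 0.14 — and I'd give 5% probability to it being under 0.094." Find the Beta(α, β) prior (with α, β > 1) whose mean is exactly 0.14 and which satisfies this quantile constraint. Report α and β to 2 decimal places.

α ≈ 18.67, β ≈ 114.69

With mean 0.14 fixed, write α = 0.14s, β = 0.86s where s = α+β.
Need P(θ < 0.094) = 0.05 under Beta(0.14s, 0.86s). Normal approximation: (q−m)/√(m(1−m)/s) ≈ z_{0.05} = -1.64, so s ≈ 0.14·0.86·(-1.64)²/(0.094−0.14)² = 153.9.
At s = 153.9: P(θ<0.094) ≈ 0.038. Adjusting to match 0.05 gives s ≈ 133.36.
So α = 0.14·133.36 ≈ 18.67, β = 0.86·133.36 ≈ 114.69.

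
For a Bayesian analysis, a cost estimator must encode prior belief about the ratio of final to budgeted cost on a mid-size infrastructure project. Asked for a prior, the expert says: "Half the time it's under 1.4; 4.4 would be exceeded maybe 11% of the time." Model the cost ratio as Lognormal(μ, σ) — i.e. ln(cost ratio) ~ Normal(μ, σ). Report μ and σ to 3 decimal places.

μ ≈ 0.336, σ ≈ 0.934

If T ~ Lognormal(μ,σ) then ln T ~ Normal(μ,σ), so the p-quantile of ln T is μ + z_p·σ.
ln(1.4) = 0.3365 and ln(4.4) = 1.482; z_{0.5} = 0, z_{0.89} = 1.227.
σ = (1.482 − 0.3365)/(1.227 − (0)) = 0.934.
μ = 0.3365 − (0)·0.934 = 0.336.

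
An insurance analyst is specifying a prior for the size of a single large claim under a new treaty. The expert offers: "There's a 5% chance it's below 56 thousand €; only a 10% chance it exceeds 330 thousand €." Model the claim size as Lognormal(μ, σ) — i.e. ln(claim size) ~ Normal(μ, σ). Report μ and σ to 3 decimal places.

μ ≈ 5.022, σ ≈ 0.606

If T ~ Lognormal(μ,σ) then ln T ~ Normal(μ,σ), so the p-quantile of ln T is μ + z_p·σ.
ln(56) = 4.025 and ln(330) = 5.799; z_{0.05} = -1.645, z_{0.9} = 1.282.
σ = (5.799 − 4.025)/(1.282 − (-1.645)) = 0.606.
μ = 4.025 − (-1.645)·0.606 = 5.022.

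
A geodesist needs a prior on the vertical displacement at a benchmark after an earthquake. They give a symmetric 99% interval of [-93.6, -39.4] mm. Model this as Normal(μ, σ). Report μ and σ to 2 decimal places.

A symmetric 99% interval runs μ ± z·σ with z = 2.576.
Half-width = 27.1, so σ = 27.1/2.576 = 10.52.
μ is the interval midpoint, -66.50.

μ = -66.50, σ = 10.52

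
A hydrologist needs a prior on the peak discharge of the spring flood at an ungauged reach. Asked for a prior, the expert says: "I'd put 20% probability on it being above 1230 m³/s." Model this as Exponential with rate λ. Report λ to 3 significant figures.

λ ≈ 0.00131

P(T > 1230.0) = e^(−λ·1230.0) = 0.2, so λ = −ln(0.2)/1230.0 = 0.00131.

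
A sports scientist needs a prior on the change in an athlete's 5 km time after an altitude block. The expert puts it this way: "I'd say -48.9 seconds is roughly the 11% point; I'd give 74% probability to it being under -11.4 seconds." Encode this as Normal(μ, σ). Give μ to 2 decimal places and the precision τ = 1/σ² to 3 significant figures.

For Normal(μ,σ), the p-quantile is μ + z_p·σ. Here z_{0.11} = -1.227, z_{0.74} = 0.6433.
So -48.9 = μ − 1.227σ and -11.4 = μ + 0.6433σ.
Subtracting: σ = (-11.4 − -48.9)/(0.6433 − (-1.227)) = 20.05.
Then μ = -48.9 − (-1.227)·20.05 = -24.30.
Precision τ = 1/σ² = 1/20.05² = 0.00249.

μ = -24.30, τ = 0.00249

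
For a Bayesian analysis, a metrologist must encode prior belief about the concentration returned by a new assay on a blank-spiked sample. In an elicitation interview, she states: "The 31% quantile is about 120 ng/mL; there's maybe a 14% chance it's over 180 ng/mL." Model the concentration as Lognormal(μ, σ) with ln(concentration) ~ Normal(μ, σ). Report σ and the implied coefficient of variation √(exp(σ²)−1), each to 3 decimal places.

σ ≈ 0.257, CV ≈ 0.262

If T ~ Lognormal(μ,σ) then ln T ~ Normal(μ,σ), so the p-quantile of ln T is μ + z_p·σ.
ln(120) = 4.787 and ln(180) = 5.193; z_{0.31} = -0.4959, z_{0.86} = 1.08.
σ = (5.193 − 4.787)/(1.08 − (-0.4959)) = 0.257.
μ = 4.787 − (-0.4959)·0.257 = 4.915.
CV = √(exp(σ²)−1) = √(exp(0.0662)−1) = 0.262.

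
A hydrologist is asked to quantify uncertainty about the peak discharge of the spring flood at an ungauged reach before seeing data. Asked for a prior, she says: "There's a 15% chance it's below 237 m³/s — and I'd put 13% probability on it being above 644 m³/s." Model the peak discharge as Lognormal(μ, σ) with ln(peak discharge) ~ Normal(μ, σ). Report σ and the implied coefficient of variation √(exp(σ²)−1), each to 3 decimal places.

If T ~ Lognormal(μ,σ) then ln T ~ Normal(μ,σ), so the p-quantile of ln T is μ + z_p·σ.
ln(237) = 5.468 and ln(644) = 6.468; z_{0.15} = -1.036, z_{0.87} = 1.126.
σ = (6.468 − 5.468)/(1.126 − (-1.036)) = 0.462.
μ = 5.468 − (-1.036)·0.462 = 5.947.
CV = √(exp(σ²)−1) = √(exp(0.2136)−1) = 0.488.

σ ≈ 0.462, CV ≈ 0.488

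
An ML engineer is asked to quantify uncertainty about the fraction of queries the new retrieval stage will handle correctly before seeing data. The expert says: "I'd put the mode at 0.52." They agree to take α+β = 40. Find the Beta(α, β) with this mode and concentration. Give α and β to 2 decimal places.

For α,β > 1 the Beta mode is (α−1)/(α+β−2). With α+β = 40, the mode is (α−1)/38.
Set (α−1)/38 = 0.52 → α = 1 + 0.52·38 = 20.76.
β = 40 − α = 19.24.

α = 20.76, β = 19.24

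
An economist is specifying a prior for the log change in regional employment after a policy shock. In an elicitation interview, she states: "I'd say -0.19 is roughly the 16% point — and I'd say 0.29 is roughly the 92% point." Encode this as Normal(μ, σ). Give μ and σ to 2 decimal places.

μ = 0.01, σ = 0.20

The p-quantile of Normal(μ,σ) is μ + z_p·σ, with z_{0.16} = -0.9945 and z_{0.92} = 1.405.
Eliminate σ: μ = (z₂·x₁ − z₁·x₂)/(z₂ − z₁) = (1.405·-0.19 − (-0.9945)·0.29)/2.4 = 0.01.
Then σ = (x₂ − x₁)/(z₂ − z₁) = (0.29 − -0.19)/2.4 = 0.20.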